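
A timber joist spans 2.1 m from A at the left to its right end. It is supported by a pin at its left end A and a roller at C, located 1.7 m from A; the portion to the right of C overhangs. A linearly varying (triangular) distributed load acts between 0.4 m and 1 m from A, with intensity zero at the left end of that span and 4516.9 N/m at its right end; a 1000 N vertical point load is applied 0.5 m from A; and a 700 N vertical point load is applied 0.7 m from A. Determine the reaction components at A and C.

A_x = 0, A_y = 1835 N, C_y = 1220 N

Resultant of the triangular load: ½ × 4516.9 × 0.6 = 1355.07 N, acting at 0.8 m from A (one-third of the span from the peak).
ΣM about A: C_y·1.7 − (½·4516.9·0.6)·0.8 − 1000·0.5 − 700·0.7 = 0 → C_y = 2074.056/1.7 = 1220.03 ≈ 1220 N.
ΣF_y = 0: A_y + 1220.03 − ½·4516.9·0.6 − 1000 − 700 = 0 → A_y = 1835 N.
ΣF_x = 0: no horizontal applied forces, so A_x = 0.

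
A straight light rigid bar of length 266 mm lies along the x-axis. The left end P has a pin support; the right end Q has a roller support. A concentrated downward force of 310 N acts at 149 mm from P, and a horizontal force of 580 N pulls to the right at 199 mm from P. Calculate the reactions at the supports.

P_x = -580.0 N, P_y = 136.4 N, Q_y = 173.6 N

ΣM about P: Q_y·266 − 310·149 = 0 → Q_y = 46190/266 = 173.647 ≈ 173.6 N.
ΣF_y = 0: P_y + 173.647 − 310 = 0 → P_y = 136.4 N.
ΣF_x = 0: P_x + 580 = 0 → P_x = -580.0 N.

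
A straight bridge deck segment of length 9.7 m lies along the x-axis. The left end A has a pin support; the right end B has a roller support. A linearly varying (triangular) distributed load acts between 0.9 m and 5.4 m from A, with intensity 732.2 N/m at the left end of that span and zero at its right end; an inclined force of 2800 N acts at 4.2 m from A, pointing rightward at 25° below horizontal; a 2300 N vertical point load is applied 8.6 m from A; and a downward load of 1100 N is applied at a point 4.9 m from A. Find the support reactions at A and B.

A_x = -2538 N, A_y = 2716 N, B_y = 3515 N

Resultant of the triangular load: ½ × 732.2 × 4.5 = 1647.45 N, acting at 2.4 m from A (one-third of the span from the peak).
Moments about A: B_y·9.7 − (½·732.2·4.5)·2.4 − 2800·sin25°·4.2 − 2300·8.6 − 1100·4.9 = 0 → B_y = 34093.9/9.7 = 3514.84 ≈ 3515 N.
ΣF_y = 0: A_y + 3514.84 − ½·732.2·4.5 − 2800·sin25° − 2300 − 1100 = 0 → A_y = 2716 N.
ΣF_x = 0: A_x + 2800·cos25° = 0 → A_x = -2538 N.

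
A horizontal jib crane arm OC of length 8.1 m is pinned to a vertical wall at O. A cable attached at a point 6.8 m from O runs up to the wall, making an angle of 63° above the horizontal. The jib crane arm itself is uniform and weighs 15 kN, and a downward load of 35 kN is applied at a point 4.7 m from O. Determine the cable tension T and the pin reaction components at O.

ΣM about O: T·sin63°·6.8 − 15·4.05 − 35·4.7 = 0 → T = 225.25/(6.8·0.891007) = 37.177 ≈ 37.18 kN.
ΣF_x = 0: O_x − T·cos63° = 0 → O_x = 37.177 × 0.45399 = 16.88 kN.
ΣF_y = 0: O_y + T·sin63° − 15 − 35 = 0 → O_y = 50 − 37.177 × 0.891007 = 16.88 kN.

T = 37.18 kN, O_x = 16.88 kN, O_y = 16.88 kN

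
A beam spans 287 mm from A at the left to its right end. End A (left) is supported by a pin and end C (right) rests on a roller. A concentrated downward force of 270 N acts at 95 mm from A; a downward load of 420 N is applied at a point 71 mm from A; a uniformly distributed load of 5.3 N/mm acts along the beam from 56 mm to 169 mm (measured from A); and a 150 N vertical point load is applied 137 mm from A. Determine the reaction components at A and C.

Resultant of the distributed load: 5.3 × 113 = 598.9 N at 112.5 mm from A.
Moments about A: C_y·287 − 270·95 − 420·71 − (5.3·113)·112.5 − 150·137 = 0 → C_y = 143396.25/287 = 499.639 ≈ 499.6 N.
ΣF_y = 0: A_y + 499.639 − 270 − 420 − 5.3·113 − 150 = 0 → A_y = 939.3 N.
ΣF_x = 0: no horizontal applied forces, so A_x = 0.

A_x = 0, A_y = 939.3 N, C_y = 499.6 N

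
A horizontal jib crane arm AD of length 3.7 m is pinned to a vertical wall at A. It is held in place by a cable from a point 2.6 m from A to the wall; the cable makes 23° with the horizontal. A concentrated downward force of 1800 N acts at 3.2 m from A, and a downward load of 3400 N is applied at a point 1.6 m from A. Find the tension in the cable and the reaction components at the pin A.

T = 11020 N, A_x = 10150 N, A_y = 892.3 N

ΣM about A: T·sin23°·2.6 − 1800·3.2 − 3400·1.6 = 0 → T = 11200/(2.6·0.390731) = 11024.7 ≈ 11020 N.
ΣF_x = 0: A_x − T·cos23° = 0 → A_x = 11024.7 × 0.920505 = 10150 N.
ΣF_y = 0: A_y + T·sin23° − 1800 − 3400 = 0 → A_y = 5200 − 11024.7 × 0.390731 = 892.3 N.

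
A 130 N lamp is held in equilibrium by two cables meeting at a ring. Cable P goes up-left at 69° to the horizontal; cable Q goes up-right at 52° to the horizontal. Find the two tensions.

T_P = 93.37 N, T_Q = 54.35 N

ΣF_x = 0: −T_P·cos69° + T_Q·cos52° = 0 → T_Q = 0.582086·T_P.
ΣF_y = 0: T_P·sin69° + T_Q·sin52° = 130.
Substitute: T_P·(0.93358 + 0.582086·0.788011) = 130 → T_P = 93.3727 ≈ 93.37 N.
Then T_Q = 0.582086 × 93.3727 = 54.35 N.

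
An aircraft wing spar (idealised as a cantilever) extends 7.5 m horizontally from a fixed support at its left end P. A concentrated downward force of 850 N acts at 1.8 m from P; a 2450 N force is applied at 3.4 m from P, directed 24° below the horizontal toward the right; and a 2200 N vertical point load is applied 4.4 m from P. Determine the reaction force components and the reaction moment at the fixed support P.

P_x = -2238 N, P_y = 4047 N, M_P = 14600 N·m

ΣF_x = 0: P_x + 2450·cos24° = 0 → P_x = -2238 N.
ΣF_y = 0: P_y − 850 − 2450·sin24° − 2200 = 0 → P_y = 4047 N.
ΣM about P: M_P − 850·1.8 − 2450·sin24°·3.4 − 2200·4.4 = 0 → M_P = 14600 N·m.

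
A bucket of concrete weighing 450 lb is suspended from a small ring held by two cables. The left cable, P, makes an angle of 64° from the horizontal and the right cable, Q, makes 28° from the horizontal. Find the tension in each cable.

T_P = 397.6 lb, T_Q = 197.4 lb

ΣF_x = 0: −T_P·cos64° + T_Q·cos28° = 0 → T_Q = 0.496486·T_P.
ΣF_y = 0: T_P·sin64° + T_Q·sin28° = 450.
Substitute: T_P·(0.898794 + 0.496486·0.469472) = 450 → T_P = 397.569 ≈ 397.6 lb.
Then T_Q = 0.496486 × 397.569 = 197.4 lb.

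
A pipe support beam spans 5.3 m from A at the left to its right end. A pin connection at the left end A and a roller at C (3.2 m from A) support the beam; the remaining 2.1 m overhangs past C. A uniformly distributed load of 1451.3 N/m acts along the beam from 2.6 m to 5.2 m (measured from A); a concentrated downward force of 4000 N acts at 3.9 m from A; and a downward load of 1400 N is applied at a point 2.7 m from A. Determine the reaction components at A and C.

Resultant of the distributed load: 1451.3 × 2.6 = 3773.38 N at 3.9 m from A.
Moments about A: C_y·3.2 − (1451.3·2.6)·3.9 − 4000·3.9 − 1400·2.7 = 0 → C_y = 34096.182/3.2 = 10655.1 ≈ 10660 N.
ΣF_y = 0: A_y + 10655.1 − 1451.3·2.6 − 4000 − 1400 = 0 → A_y = -1482 N.
ΣF_x = 0: no horizontal applied forces, so A_x = 0.

A_x = 0, A_y = -1482 N, C_y = 10660 N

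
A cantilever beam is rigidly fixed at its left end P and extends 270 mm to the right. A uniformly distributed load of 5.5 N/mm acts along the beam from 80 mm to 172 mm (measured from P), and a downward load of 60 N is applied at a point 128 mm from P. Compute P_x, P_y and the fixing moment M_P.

Resultant of the distributed load: 5.5 × 92 = 506 N at 126 mm from P.
ΣF_x = 0: P_x = 0.
ΣF_y = 0: P_y − 5.5·92 − 60 = 0 → P_y = 566.0 N.
ΣM about P: M_P − (5.5·92)·126 − 60·128 = 0 → M_P = 71440 N·mm.

P_x = 0, P_y = 566.0 N, M_P = 71440 N·mm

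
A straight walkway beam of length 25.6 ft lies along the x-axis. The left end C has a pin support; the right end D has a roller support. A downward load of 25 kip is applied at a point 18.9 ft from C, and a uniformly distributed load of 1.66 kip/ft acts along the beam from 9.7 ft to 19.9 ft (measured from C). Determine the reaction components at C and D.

Resultant of the distributed load: 1.66 × 10.2 = 16.932 kip at 14.8 ft from C.
Taking moments about C: D_y·25.6 − 25·18.9 − (1.66·10.2)·14.8 = 0 → D_y = 723.0936/25.6 = 28.2458 ≈ 28.25 kip.
ΣF_y = 0: C_y + 28.2458 − 25 − 1.66·10.2 = 0 → C_y = 13.69 kip.
ΣF_x = 0: no horizontal applied forces, so C_x = 0.

C_x = 0, C_y = 13.69 kip, D_y = 28.25 kip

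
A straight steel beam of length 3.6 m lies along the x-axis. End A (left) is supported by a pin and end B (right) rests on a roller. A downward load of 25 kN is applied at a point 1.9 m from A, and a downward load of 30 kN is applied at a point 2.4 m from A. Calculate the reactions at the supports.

ΣM about A: B_y·3.6 − 25·1.9 − 30·2.4 = 0 → B_y = 119.5/3.6 = 33.1944 ≈ 33.19 kN.
ΣF_y = 0: A_y + 33.1944 − 25 − 30 = 0 → A_y = 21.81 kN.
ΣF_x = 0: no horizontal applied forces, so A_x = 0.

A_x = 0, A_y = 21.81 kN, B_y = 33.19 kN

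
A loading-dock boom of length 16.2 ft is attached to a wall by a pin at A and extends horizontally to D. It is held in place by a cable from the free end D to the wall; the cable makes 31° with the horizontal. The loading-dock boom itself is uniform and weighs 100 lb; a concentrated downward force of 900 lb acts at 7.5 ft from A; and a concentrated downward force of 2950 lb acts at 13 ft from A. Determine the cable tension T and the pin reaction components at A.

T = 5502 lb, A_x = 4716 lb, A_y = 1116 lb

ΣM about A: T·sin31°·16.2 − 100·8.1 − 900·7.5 − 2950·13 = 0 → T = 45910/(16.2·0.515038) = 5502.41 ≈ 5502 lb.
ΣF_x = 0: A_x − T·cos31° = 0 → A_x = 5502.41 × 0.857167 = 4716 lb.
ΣF_y = 0: A_y + T·sin31° − 100 − 900 − 2950 = 0 → A_y = 3950 − 5502.41 × 0.515038 = 1116 lb.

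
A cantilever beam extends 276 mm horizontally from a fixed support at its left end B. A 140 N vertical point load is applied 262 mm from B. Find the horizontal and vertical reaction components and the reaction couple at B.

B_x = 0, B_y = 140.0 N, M_B = 36680 N·mm

ΣF_x = 0: B_x = 0.
ΣF_y = 0: B_y − 140 = 0 → B_y = 140.0 N.
ΣM about B: M_B − 140·262 = 0 → M_B = 36680 N·mm.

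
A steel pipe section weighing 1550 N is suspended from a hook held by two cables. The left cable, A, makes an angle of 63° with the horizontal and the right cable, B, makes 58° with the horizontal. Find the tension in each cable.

ΣF_x = 0: −T_A·cos63° + T_B·cos58° = 0 → T_B = 0.856716·T_A.
ΣF_y = 0: T_A·sin63° + T_B·sin58° = 1550.
Substitute: T_A·(0.891007 + 0.856716·0.848048) = 1550 → T_A = 958.243 ≈ 958.2 N.
Then T_B = 0.856716 × 958.243 = 820.9 N.

T_A = 958.2 N, T_B = 820.9 N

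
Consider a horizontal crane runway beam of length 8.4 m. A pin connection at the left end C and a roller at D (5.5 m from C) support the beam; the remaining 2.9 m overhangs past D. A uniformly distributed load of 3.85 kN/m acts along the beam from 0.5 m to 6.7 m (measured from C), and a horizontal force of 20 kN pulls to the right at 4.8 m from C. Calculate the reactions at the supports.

Resultant of the distributed load: 3.85 × 6.2 = 23.87 kN at 3.6 m from C.
Moments about C: D_y·5.5 − (3.85·6.2)·3.6 = 0 → D_y = 85.932/5.5 = 15.624 ≈ 15.62 kN.
ΣF_y = 0: C_y + 15.624 − 3.85·6.2 = 0 → C_y = 8.246 kN.
ΣF_x = 0: C_x + 20 = 0 → C_x = -20.00 kN.

C_x = -20.00 kN, C_y = 8.246 kN, D_y = 15.62 kN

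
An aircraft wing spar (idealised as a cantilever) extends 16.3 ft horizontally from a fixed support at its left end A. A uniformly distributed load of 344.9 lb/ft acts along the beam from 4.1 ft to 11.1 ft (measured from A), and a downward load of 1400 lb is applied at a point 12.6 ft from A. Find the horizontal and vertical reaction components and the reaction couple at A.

Resultant of the distributed load: 344.9 × 7 = 2414.3 lb at 7.6 ft from A.
ΣF_x = 0: A_x = 0.
ΣF_y = 0: A_y − 344.9·7 − 1400 = 0 → A_y = 3814 lb.
ΣM about A: M_A − (344.9·7)·7.6 − 1400·12.6 = 0 → M_A = 35990 lb·ft.

A_x = 0, A_y = 3814 lb, M_A = 35990 lb·ft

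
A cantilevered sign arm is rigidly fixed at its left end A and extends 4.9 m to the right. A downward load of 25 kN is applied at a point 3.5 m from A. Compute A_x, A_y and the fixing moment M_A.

ΣF_x = 0: A_x = 0.
ΣF_y = 0: A_y − 25 = 0 → A_y = 25.00 kN.
ΣM about A: M_A − 25·3.5 = 0 → M_A = 87.50 kN·m.

A_x = 0, A_y = 25.00 kN, M_A = 87.50 kN·m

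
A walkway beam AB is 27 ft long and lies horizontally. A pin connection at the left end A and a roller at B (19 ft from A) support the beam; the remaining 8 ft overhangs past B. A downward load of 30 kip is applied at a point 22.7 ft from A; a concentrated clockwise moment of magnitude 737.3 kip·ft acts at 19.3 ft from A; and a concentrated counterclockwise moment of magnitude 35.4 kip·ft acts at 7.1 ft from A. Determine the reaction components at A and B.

Moments about A: B_y·19 − 30·22.7 − 737.3 + 35.4 = 0 → B_y = 1382.9/19 = 72.7842 ≈ 72.78 kip.
ΣF_y = 0: A_y + 72.7842 − 30 = 0 → A_y = -42.78 kip.
ΣF_x = 0: no horizontal applied forces, so A_x = 0.

A_x = 0, A_y = -42.78 kip, B_y = 72.78 kip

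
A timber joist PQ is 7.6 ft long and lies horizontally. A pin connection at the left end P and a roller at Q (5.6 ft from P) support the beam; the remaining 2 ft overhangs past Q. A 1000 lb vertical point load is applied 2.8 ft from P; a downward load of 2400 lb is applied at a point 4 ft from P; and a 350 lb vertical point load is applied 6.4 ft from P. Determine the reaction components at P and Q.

ΣM about P: Q_y·5.6 − 1000·2.8 − 2400·4 − 350·6.4 = 0 → Q_y = 14640/5.6 = 2614.29 ≈ 2614 lb.
ΣF_y = 0: P_y + 2614.29 − 1000 − 2400 − 350 = 0 → P_y = 1136 lb.
ΣF_x = 0: no horizontal applied forces, so P_x = 0.

P_x = 0, P_y = 1136 lb, Q_y = 2614 lb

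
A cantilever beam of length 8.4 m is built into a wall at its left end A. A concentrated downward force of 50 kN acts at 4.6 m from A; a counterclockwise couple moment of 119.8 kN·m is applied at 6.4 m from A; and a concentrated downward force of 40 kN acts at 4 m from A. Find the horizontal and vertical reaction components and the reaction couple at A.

ΣF_x = 0: A_x = 0.
ΣF_y = 0: A_y − 50 − 40 = 0 → A_y = 90.00 kN.
ΣM about A: M_A − 50·4.6 + 119.8 − 40·4 = 0 → M_A = 270.2 kN·m.

A_x = 0, A_y = 90.00 kN, M_A = 270.2 kN·m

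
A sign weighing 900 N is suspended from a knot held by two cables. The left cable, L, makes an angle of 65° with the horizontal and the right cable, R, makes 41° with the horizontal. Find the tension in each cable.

ΣF_x = 0: −T_L·cos65° + T_R·cos41° = 0 → T_R = 0.559975·T_L.
ΣF_y = 0: T_L·sin65° + T_R·sin41° = 900.
Substitute: T_L·(0.906308 + 0.559975·0.656059) = 900 → T_L = 706.611 ≈ 706.6 N.
Then T_R = 0.559975 × 706.611 = 395.7 N.

T_L = 706.6 N, T_R = 395.7 N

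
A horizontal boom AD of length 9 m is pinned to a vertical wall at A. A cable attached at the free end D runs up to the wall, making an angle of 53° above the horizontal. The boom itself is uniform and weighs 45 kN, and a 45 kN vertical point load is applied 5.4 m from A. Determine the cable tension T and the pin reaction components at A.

T = 61.98 kN, A_x = 37.30 kN, A_y = 40.50 kN

ΣM about A: T·sin53°·9 − 45·4.5 − 45·5.4 = 0 → T = 445.5/(9·0.798636) = 61.9807 ≈ 61.98 kN.
ΣF_x = 0: A_x − T·cos53° = 0 → A_x = 61.9807 × 0.601815 = 37.30 kN.
ΣF_y = 0: A_y + T·sin53° − 45 − 45 = 0 → A_y = 90 − 61.9807 × 0.798636 = 40.50 kN.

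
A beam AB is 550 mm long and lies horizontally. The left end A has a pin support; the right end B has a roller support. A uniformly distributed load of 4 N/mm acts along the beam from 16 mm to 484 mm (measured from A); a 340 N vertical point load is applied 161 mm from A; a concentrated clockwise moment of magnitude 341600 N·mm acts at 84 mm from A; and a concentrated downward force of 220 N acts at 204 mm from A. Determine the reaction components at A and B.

A_x = 0, A_y = 778.9 N, B_y = 1653 N

Resultant of the distributed load: 4 × 468 = 1872 N at 250 mm from A.
Taking moments about A: B_y·550 − (4·468)·250 − 340·161 − 341600 − 220·204 = 0 → B_y = 909220/550 = 1653.13 ≈ 1653 N.
ΣF_y = 0: A_y + 1653.13 − 4·468 − 340 − 220 = 0 → A_y = 778.9 N.
ΣF_x = 0: no horizontal applied forces, so A_x = 0.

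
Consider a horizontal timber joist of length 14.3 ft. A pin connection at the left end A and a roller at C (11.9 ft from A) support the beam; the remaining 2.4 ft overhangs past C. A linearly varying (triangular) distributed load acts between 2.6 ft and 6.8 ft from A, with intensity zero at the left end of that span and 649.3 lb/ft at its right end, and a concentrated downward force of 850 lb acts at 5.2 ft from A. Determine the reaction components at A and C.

A_x = 0, A_y = 1223 lb, C_y = 990.2 lb

Resultant of the triangular load: ½ × 649.3 × 4.2 = 1363.53 lb, acting at 5.4 ft from A (one-third of the span from the peak).
ΣM about A: C_y·11.9 − (½·649.3·4.2)·5.4 − 850·5.2 = 0 → C_y = 11783.062/11.9 = 990.173 ≈ 990.2 lb.
ΣF_y = 0: A_y + 990.173 − ½·649.3·4.2 − 850 = 0 → A_y = 1223 lb.
ΣF_x = 0: no horizontal applied forces, so A_x = 0.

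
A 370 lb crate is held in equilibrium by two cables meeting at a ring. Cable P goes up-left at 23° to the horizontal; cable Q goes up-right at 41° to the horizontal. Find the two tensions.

T_P = 310.7 lb, T_Q = 378.9 lb

ΣF_x = 0: −T_P·cos23° + T_Q·cos41° = 0 → T_Q = 1.21968·T_P.
ΣF_y = 0: T_P·sin23° + T_Q·sin41° = 370.
Substitute: T_P·(0.390731 + 1.21968·0.656059) = 370 → T_P = 310.686 ≈ 310.7 lb.
Then T_Q = 1.21968 × 310.686 = 378.9 lb.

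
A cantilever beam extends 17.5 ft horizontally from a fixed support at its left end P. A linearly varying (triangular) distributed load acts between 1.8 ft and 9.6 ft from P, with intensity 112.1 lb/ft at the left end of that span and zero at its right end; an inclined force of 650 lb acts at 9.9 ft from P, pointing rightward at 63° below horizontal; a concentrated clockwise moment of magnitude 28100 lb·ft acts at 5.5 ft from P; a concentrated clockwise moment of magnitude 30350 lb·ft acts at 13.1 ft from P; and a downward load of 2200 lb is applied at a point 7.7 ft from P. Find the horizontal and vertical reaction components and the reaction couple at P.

Resultant of the triangular load: ½ × 112.1 × 7.8 = 437.19 lb, acting at 4.4 ft from P (one-third of the span from the peak).
ΣF_x = 0: P_x + 650·cos63° = 0 → P_x = -295.1 lb.
ΣF_y = 0: P_y − ½·112.1·7.8 − 650·sin63° − 2200 = 0 → P_y = 3216 lb.
ΣM about P: M_P − (½·112.1·7.8)·4.4 − 650·sin63°·9.9 − 28100 − 30350 − 2200·7.7 = 0 → M_P = 83050 lb·ft.

P_x = -295.1 lb, P_y = 3216 lb, M_P = 83050 lb·ft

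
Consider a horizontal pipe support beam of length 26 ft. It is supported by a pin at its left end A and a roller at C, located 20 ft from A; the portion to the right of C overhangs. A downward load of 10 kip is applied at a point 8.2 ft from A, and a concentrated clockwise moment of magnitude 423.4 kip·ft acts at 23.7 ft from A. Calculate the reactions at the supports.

A_x = 0, A_y = -15.27 kip, C_y = 25.27 kip

Taking moments about A: C_y·20 − 10·8.2 − 423.4 = 0 → C_y = 505.4/20 = 25.27 kip.
ΣF_y = 0: A_y + 25.27 − 10 = 0 → A_y = -15.27 kip.
ΣF_x = 0: no horizontal applied forces, so A_x = 0.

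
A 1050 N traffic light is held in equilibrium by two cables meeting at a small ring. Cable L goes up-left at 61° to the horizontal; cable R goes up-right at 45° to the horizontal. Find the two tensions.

ΣF_x = 0: −T_L·cos61° + T_R·cos45° = 0 → T_R = 0.685624·T_L.
ΣF_y = 0: T_L·sin61° + T_R·sin45° = 1050.
Substitute: T_L·(0.87462 + 0.685624·0.707107) = 1050 → T_L = 772.383 ≈ 772.4 N.
Then T_R = 0.685624 × 772.383 = 529.6 N.

T_L = 772.4 N, T_R = 529.6 N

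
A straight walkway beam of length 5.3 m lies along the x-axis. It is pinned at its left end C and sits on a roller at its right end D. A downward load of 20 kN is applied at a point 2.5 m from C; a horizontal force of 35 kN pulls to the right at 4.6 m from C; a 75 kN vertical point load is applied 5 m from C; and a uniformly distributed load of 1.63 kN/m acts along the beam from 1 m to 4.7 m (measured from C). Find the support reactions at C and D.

Resultant of the distributed load: 1.63 × 3.7 = 6.031 kN at 2.85 m from C.
Moments about C: D_y·5.3 − 20·2.5 − 75·5 − (1.63·3.7)·2.85 = 0 → D_y = 442.18835/5.3 = 83.4318 ≈ 83.43 kN.
ΣF_y = 0: C_y + 83.4318 − 20 − 75 − 1.63·3.7 = 0 → C_y = 17.60 kN.
ΣF_x = 0: C_x + 35 = 0 → C_x = -35.00 kN.

C_x = -35.00 kN, C_y = 17.60 kN, D_y = 83.43 kN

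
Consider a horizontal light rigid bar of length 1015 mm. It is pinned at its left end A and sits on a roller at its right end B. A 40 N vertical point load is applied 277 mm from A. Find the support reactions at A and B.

A_x = 0, A_y = 29.08 N, B_y = 10.92 N

Taking moments about A: B_y·1015 − 40·277 = 0 → B_y = 11080/1015 = 10.9163 ≈ 10.92 N.
ΣF_y = 0: A_y + 10.9163 − 40 = 0 → A_y = 29.08 N.
ΣF_x = 0: no horizontal applied forces, so A_x = 0.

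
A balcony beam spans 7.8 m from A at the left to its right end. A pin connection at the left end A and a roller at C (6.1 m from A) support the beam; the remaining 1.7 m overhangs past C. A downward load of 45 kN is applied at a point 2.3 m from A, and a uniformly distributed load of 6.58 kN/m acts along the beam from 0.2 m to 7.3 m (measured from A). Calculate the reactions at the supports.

A_x = 0, A_y = 46.03 kN, C_y = 45.69 kN

Resultant of the distributed load: 6.58 × 7.1 = 46.718 kN at 3.75 m from A.
ΣM about A: C_y·6.1 − 45·2.3 − (6.58·7.1)·3.75 = 0 → C_y = 278.6925/6.1 = 45.6873 ≈ 45.69 kN.
ΣF_y = 0: A_y + 45.6873 − 45 − 6.58·7.1 = 0 → A_y = 46.03 kN.
ΣF_x = 0: no horizontal applied forces, so A_x = 0.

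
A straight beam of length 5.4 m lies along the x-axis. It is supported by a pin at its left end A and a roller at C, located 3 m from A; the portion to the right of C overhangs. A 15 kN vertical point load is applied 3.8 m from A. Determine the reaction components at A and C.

A_x = 0, A_y = -4.000 kN, C_y = 19.00 kN

ΣM about A: C_y·3 − 15·3.8 = 0 → C_y = 57/3 = 19.00 kN.
ΣF_y = 0: A_y + 19 − 15 = 0 → A_y = -4.000 kN.
ΣF_x = 0: no horizontal applied forces, so A_x = 0.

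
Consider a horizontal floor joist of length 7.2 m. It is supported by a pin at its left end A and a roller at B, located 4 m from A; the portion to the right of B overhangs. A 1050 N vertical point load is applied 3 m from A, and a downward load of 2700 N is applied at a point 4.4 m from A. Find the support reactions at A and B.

ΣM about A: B_y·4 − 1050·3 − 2700·4.4 = 0 → B_y = 15030/4 = 3757.5 ≈ 3758 N.
ΣF_y = 0: A_y + 3757.5 − 1050 − 2700 = 0 → A_y = -7.500 N.
ΣF_x = 0: no horizontal applied forces, so A_x = 0.

A_x = 0, A_y = -7.500 N, B_y = 3758 N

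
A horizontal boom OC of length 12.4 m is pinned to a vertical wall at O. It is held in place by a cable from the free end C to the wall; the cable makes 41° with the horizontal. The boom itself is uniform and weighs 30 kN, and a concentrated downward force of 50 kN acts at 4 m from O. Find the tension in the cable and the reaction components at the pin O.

T = 47.45 kN, O_x = 35.81 kN, O_y = 48.87 kN

ΣM about O: T·sin41°·12.4 − 30·6.2 − 50·4 = 0 → T = 386/(12.4·0.656059) = 47.4485 ≈ 47.45 kN.
ΣF_x = 0: O_x − T·cos41° = 0 → O_x = 47.4485 × 0.75471 = 35.81 kN.
ΣF_y = 0: O_y + T·sin41° − 30 − 50 = 0 → O_y = 80 − 47.4485 × 0.656059 = 48.87 kN.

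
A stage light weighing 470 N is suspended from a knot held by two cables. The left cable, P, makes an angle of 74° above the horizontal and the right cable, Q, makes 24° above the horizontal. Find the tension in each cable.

ΣF_x = 0: −T_P·cos74° + T_Q·cos24° = 0 → T_Q = 0.301723·T_P.
ΣF_y = 0: T_P·sin74° + T_Q·sin24° = 470.
Substitute: T_P·(0.961262 + 0.301723·0.406737) = 470 → T_P = 433.586 ≈ 433.6 N.
Then T_Q = 0.301723 × 433.586 = 130.8 N.

T_P = 433.6 N, T_Q = 130.8 N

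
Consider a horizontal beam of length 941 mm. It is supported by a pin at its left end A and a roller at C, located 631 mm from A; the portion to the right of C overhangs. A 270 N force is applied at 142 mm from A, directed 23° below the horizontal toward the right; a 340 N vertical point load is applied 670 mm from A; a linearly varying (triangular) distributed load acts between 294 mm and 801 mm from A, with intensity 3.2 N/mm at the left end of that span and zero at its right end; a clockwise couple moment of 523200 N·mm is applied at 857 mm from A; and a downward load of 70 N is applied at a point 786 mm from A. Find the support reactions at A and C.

A_x = -248.5 N, A_y = -569.6 N, C_y = 1896 N

Resultant of the triangular load: ½ × 3.2 × 507 = 811.2 N, acting at 463 mm from A (one-third of the span from the peak).
Moments about A: C_y·631 − 270·sin23°·142 − 340·670 − (½·3.2·507)·463 − 523200 − 70·786 = 0 → C_y = 1196590/631 = 1896.34 ≈ 1896 N.
ΣF_y = 0: A_y + 1896.34 − 270·sin23° − 340 − ½·3.2·507 − 70 = 0 → A_y = -569.6 N.
ΣF_x = 0: A_x + 270·cos23° = 0 → A_x = -248.5 N.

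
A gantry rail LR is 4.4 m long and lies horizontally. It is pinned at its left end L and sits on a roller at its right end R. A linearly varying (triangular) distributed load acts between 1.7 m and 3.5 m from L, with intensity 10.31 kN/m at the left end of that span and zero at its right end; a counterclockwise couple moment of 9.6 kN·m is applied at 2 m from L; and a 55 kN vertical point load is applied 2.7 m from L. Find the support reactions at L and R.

Resultant of the triangular load: ½ × 10.31 × 1.8 = 9.279 kN, acting at 2.3 m from L (one-third of the span from the peak).
ΣM about L: R_y·4.4 − (½·10.31·1.8)·2.3 + 9.6 − 55·2.7 = 0 → R_y = 160.2417/4.4 = 36.4186 ≈ 36.42 kN.
ΣF_y = 0: L_y + 36.4186 − ½·10.31·1.8 − 55 = 0 → L_y = 27.86 kN.
ΣF_x = 0: no horizontal applied forces, so L_x = 0.

L_x = 0, L_y = 27.86 kN, R_y = 36.42 kN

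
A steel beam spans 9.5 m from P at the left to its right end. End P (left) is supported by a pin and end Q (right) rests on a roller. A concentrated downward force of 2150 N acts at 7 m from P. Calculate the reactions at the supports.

ΣM about P: Q_y·9.5 − 2150·7 = 0 → Q_y = 15050/9.5 = 1584.21 ≈ 1584 N.
ΣF_y = 0: P_y + 1584.21 − 2150 = 0 → P_y = 565.8 N.
ΣF_x = 0: no horizontal applied forces, so P_x = 0.

P_x = 0, P_y = 565.8 N, Q_y = 1584 N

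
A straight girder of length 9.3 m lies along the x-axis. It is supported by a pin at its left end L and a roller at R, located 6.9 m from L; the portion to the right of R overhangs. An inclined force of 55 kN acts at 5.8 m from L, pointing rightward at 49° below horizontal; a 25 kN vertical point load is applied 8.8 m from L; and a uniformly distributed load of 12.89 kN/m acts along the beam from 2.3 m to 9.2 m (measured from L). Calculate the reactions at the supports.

L_x = -36.08 kN, L_y = 14.56 kN, R_y = 140.9 kN

Resultant of the distributed load: 12.89 × 6.9 = 88.941 kN at 5.75 m from L.
ΣM about L: R_y·6.9 − 55·sin49°·5.8 − 25·8.8 − (12.89·6.9)·5.75 = 0 → R_y = 972.163/6.9 = 140.893 ≈ 140.9 kN.
ΣF_y = 0: L_y + 140.893 − 55·sin49° − 25 − 12.89·6.9 = 0 → L_y = 14.56 kN.
ΣF_x = 0: L_x + 55·cos49° = 0 → L_x = -36.08 kN.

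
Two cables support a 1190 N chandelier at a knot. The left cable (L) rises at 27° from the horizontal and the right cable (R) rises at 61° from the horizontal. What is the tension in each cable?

T_L = 577.3 N, T_R = 1061 N

ΣF_x = 0: −T_L·cos27° + T_R·cos61° = 0 → T_R = 1.83785·T_L.
ΣF_y = 0: T_L·sin27° + T_R·sin61° = 1190.
Substitute: T_L·(0.45399 + 1.83785·0.87462) = 1190 → T_L = 577.275 ≈ 577.3 N.
Then T_R = 1.83785 × 577.275 = 1061 N.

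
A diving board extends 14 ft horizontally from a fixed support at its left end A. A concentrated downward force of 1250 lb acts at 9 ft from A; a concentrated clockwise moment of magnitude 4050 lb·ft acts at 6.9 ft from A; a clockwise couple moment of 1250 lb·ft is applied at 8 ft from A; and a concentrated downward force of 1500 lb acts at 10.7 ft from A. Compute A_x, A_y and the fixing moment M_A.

A_x = 0, A_y = 2750 lb, M_A = 32600 lb·ft

ΣF_x = 0: A_x = 0.
ΣF_y = 0: A_y − 1250 − 1500 = 0 → A_y = 2750 lb.
ΣM about A: M_A − 1250·9 − 4050 − 1250 − 1500·10.7 = 0 → M_A = 32600 lb·ft.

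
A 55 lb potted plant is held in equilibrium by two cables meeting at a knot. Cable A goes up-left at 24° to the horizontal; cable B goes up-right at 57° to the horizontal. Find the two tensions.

ΣF_x = 0: −T_A·cos24° + T_B·cos57° = 0 → T_B = 1.67734·T_A.
ΣF_y = 0: T_A·sin24° + T_B·sin57° = 55.
Substitute: T_A·(0.406737 + 1.67734·0.838671) = 55 → T_A = 30.3285 ≈ 30.33 lb.
Then T_B = 1.67734 × 30.3285 = 50.87 lb.

T_A = 30.33 lb, T_B = 50.87 lb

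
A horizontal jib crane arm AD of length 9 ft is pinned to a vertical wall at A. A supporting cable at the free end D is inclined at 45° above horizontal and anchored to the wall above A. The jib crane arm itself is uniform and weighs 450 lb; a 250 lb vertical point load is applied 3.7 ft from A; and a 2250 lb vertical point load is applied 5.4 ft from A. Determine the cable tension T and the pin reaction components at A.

ΣM about A: T·sin45°·9 − 450·4.5 − 250·3.7 − 2250·5.4 = 0 → T = 15100/(9·0.707107) = 2372.74 ≈ 2373 lb.
ΣF_x = 0: A_x − T·cos45° = 0 → A_x = 2372.74 × 0.707107 = 1678 lb.
ΣF_y = 0: A_y + T·sin45° − 450 − 250 − 2250 = 0 → A_y = 2950 − 2372.74 × 0.707107 = 1272 lb.

T = 2373 lb, A_x = 1678 lb, A_y = 1272 lb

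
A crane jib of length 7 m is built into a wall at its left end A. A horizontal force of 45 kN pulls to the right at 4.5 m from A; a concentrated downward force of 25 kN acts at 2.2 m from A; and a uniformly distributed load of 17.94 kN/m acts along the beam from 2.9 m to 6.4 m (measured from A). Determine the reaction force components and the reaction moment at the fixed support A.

A_x = -45.00 kN, A_y = 87.79 kN, M_A = 347.0 kN·m

Resultant of the distributed load: 17.94 × 3.5 = 62.79 kN at 4.65 m from A.
ΣF_x = 0: A_x + 45 = 0 → A_x = -45.00 kN.
ΣF_y = 0: A_y − 25 − 17.94·3.5 = 0 → A_y = 87.79 kN.
ΣM about A: M_A − 25·2.2 − (17.94·3.5)·4.65 = 0 → M_A = 347.0 kN·m.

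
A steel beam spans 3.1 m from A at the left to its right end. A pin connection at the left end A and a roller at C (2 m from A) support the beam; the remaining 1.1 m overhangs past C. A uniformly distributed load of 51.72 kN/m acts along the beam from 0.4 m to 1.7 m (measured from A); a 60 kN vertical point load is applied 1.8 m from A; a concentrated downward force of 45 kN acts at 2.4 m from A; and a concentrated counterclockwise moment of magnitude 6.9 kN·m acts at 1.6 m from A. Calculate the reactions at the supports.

Resultant of the distributed load: 51.72 × 1.3 = 67.236 kN at 1.05 m from A.
Taking moments about A: C_y·2 − (51.72·1.3)·1.05 − 60·1.8 − 45·2.4 + 6.9 = 0 → C_y = 279.6978/2 = 139.849 ≈ 139.8 kN.
ΣF_y = 0: A_y + 139.849 − 51.72·1.3 − 60 − 45 = 0 → A_y = 32.39 kN.
ΣF_x = 0: no horizontal applied forces, so A_x = 0.

A_x = 0, A_y = 32.39 kN, C_y = 139.8 kN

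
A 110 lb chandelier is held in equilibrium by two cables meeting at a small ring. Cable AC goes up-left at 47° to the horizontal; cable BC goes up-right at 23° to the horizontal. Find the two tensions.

T_AC = 107.8 lb, T_BC = 79.83 lb

ΣF_x = 0: −T_AC·cos47° + T_BC·cos23° = 0 → T_BC = 0.740896·T_AC.
ΣF_y = 0: T_AC·sin47° + T_BC·sin23° = 110.
Substitute: T_AC·(0.731354 + 0.740896·0.390731) = 110 → T_AC = 107.754 ≈ 107.8 lb.
Then T_BC = 0.740896 × 107.754 = 79.83 lb.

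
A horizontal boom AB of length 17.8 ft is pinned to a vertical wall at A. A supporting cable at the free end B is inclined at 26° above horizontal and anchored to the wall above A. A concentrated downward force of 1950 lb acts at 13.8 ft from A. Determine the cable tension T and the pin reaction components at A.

ΣM about A: T·sin26°·17.8 − 1950·13.8 = 0 → T = 26910/(17.8·0.438371) = 3448.67 ≈ 3449 lb.
ΣF_x = 0: A_x − T·cos26° = 0 → A_x = 3448.67 × 0.898794 = 3100 lb.
ΣF_y = 0: A_y + T·sin26° − 1950 = 0 → A_y = 1950 − 3448.67 × 0.438371 = 438.2 lb.

T = 3449 lb, A_x = 3100 lb, A_y = 438.2 lb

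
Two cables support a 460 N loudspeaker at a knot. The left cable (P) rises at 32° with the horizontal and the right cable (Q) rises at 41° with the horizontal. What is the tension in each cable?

T_P = 363.0 N, T_Q = 407.9 N

ΣF_x = 0: −T_P·cos32° + T_Q·cos41° = 0 → T_Q = 1.12367·T_P.
ΣF_y = 0: T_P·sin32° + T_Q·sin41° = 460.
Substitute: T_P·(0.529919 + 1.12367·0.656059) = 460 → T_P = 363.03 ≈ 363.0 N.
Then T_Q = 1.12367 × 363.03 = 407.9 N.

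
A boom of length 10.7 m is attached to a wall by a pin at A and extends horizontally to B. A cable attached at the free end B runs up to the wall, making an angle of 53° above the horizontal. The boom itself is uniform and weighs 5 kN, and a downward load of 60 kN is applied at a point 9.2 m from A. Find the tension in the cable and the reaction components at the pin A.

T = 67.73 kN, A_x = 40.76 kN, A_y = 10.91 kN

ΣM about A: T·sin53°·10.7 − 5·5.35 − 60·9.2 = 0 → T = 578.75/(10.7·0.798636) = 67.7265 ≈ 67.73 kN.
ΣF_x = 0: A_x − T·cos53° = 0 → A_x = 67.7265 × 0.601815 = 40.76 kN.
ΣF_y = 0: A_y + T·sin53° − 5 − 60 = 0 → A_y = 65 − 67.7265 × 0.798636 = 10.91 kN.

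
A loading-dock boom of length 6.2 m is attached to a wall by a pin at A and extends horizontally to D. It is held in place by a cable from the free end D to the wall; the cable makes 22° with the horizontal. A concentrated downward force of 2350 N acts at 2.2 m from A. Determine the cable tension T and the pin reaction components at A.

ΣM about A: T·sin22°·6.2 − 2350·2.2 = 0 → T = 5170/(6.2·0.374607) = 2225.99 ≈ 2226 N.
ΣF_x = 0: A_x − T·cos22° = 0 → A_x = 2225.99 × 0.927184 = 2064 N.
ΣF_y = 0: A_y + T·sin22° − 2350 = 0 → A_y = 2350 − 2225.99 × 0.374607 = 1516 N.

T = 2226 N, A_x = 2064 N, A_y = 1516 N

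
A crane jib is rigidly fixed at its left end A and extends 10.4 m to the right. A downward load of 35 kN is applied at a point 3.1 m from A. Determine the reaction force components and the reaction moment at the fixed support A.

ΣF_x = 0: A_x = 0.
ΣF_y = 0: A_y − 35 = 0 → A_y = 35.00 kN.
ΣM about A: M_A − 35·3.1 = 0 → M_A = 108.5 kN·m.

A_x = 0, A_y = 35.00 kN, M_A = 108.5 kN·m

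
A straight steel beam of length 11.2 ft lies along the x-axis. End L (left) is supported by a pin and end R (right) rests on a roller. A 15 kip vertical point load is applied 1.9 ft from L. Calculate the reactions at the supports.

L_x = 0, L_y = 12.46 kip, R_y = 2.545 kip

Moments about L: R_y·11.2 − 15·1.9 = 0 → R_y = 28.5/11.2 = 2.54464 ≈ 2.545 kip.
ΣF_y = 0: L_y + 2.54464 − 15 = 0 → L_y = 12.46 kip.
ΣF_x = 0: no horizontal applied forces, so L_x = 0.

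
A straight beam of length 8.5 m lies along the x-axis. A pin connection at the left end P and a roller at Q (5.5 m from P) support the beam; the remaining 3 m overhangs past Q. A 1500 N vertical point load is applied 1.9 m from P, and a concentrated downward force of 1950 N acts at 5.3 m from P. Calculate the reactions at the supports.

P_x = 0, P_y = 1053 N, Q_y = 2397 N

ΣM about P: Q_y·5.5 − 1500·1.9 − 1950·5.3 = 0 → Q_y = 13185/5.5 = 2397.27 ≈ 2397 N.
ΣF_y = 0: P_y + 2397.27 − 1500 − 1950 = 0 → P_y = 1053 N.
ΣF_x = 0: no horizontal applied forces, so P_x = 0.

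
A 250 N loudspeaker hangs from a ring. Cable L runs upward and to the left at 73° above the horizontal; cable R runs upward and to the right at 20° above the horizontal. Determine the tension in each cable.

ΣF_x = 0: −T_L·cos73° + T_R·cos20° = 0 → T_R = 0.311135·T_L.
ΣF_y = 0: T_L·sin73° + T_R·sin20° = 250.
Substitute: T_L·(0.956305 + 0.311135·0.34202) = 250 → T_L = 235.246 ≈ 235.2 N.
Then T_R = 0.311135 × 235.246 = 73.19 N.

T_L = 235.2 N, T_R = 73.19 N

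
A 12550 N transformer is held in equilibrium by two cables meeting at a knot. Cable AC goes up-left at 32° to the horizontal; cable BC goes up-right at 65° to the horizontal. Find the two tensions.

ΣF_x = 0: −T_AC·cos32° + T_BC·cos65° = 0 → T_BC = 2.00665·T_AC.
ΣF_y = 0: T_AC·sin32° + T_BC·sin65° = 12550.
Substitute: T_AC·(0.529919 + 2.00665·0.906308) = 12550 → T_AC = 5343.7 ≈ 5344 N.
Then T_BC = 2.00665 × 5343.7 = 10720 N.

T_AC = 5344 N, T_BC = 10720 N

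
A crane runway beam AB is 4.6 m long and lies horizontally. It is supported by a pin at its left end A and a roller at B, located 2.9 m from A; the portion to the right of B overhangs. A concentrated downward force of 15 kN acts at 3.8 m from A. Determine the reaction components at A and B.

Taking moments about A: B_y·2.9 − 15·3.8 = 0 → B_y = 57/2.9 = 19.6552 ≈ 19.66 kN.
ΣF_y = 0: A_y + 19.6552 − 15 = 0 → A_y = -4.655 kN.
ΣF_x = 0: no horizontal applied forces, so A_x = 0.

A_x = 0, A_y = -4.655 kN, B_y = 19.66 kN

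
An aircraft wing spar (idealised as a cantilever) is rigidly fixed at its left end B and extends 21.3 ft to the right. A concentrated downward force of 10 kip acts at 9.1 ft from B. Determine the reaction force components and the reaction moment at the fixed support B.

ΣF_x = 0: B_x = 0.
ΣF_y = 0: B_y − 10 = 0 → B_y = 10.00 kip.
ΣM about B: M_B − 10·9.1 = 0 → M_B = 91.00 kip·ft.

B_x = 0, B_y = 10.00 kip, M_B = 91.00 kip·ft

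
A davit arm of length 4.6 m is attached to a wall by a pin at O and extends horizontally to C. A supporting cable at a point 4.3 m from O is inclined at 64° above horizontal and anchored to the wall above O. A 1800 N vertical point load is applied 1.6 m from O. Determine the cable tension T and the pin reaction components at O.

T = 745.2 N, O_x = 326.7 N, O_y = 1130 N

ΣM about O: T·sin64°·4.3 − 1800·1.6 = 0 → T = 2880/(4.3·0.898794) = 745.185 ≈ 745.2 N.
ΣF_x = 0: O_x − T·cos64° = 0 → O_x = 745.185 × 0.438371 = 326.7 N.
ΣF_y = 0: O_y + T·sin64° − 1800 = 0 → O_y = 1800 − 745.185 × 0.898794 = 1130 N.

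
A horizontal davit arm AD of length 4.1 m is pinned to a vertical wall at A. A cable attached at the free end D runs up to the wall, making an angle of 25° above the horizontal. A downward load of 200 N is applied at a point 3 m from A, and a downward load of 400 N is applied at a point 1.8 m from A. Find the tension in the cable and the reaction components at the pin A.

ΣM about A: T·sin25°·4.1 − 200·3 − 400·1.8 = 0 → T = 1320/(4.1·0.422618) = 761.802 ≈ 761.8 N.
ΣF_x = 0: A_x − T·cos25° = 0 → A_x = 761.802 × 0.906308 = 690.4 N.
ΣF_y = 0: A_y + T·sin25° − 200 − 400 = 0 → A_y = 600 − 761.802 × 0.422618 = 278.0 N.

T = 761.8 N, A_x = 690.4 N, A_y = 278.0 N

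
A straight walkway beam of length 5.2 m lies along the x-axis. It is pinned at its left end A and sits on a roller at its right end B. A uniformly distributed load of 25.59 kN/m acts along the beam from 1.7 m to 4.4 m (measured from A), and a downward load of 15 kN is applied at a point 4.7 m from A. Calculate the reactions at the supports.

Resultant of the distributed load: 25.59 × 2.7 = 69.093 kN at 3.05 m from A.
Moments about A: B_y·5.2 − (25.59·2.7)·3.05 − 15·4.7 = 0 → B_y = 281.23365/5.2 = 54.0834 ≈ 54.08 kN.
ΣF_y = 0: A_y + 54.0834 − 25.59·2.7 − 15 = 0 → A_y = 30.01 kN.
ΣF_x = 0: no horizontal applied forces, so A_x = 0.

A_x = 0, A_y = 30.01 kN, B_y = 54.08 kN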